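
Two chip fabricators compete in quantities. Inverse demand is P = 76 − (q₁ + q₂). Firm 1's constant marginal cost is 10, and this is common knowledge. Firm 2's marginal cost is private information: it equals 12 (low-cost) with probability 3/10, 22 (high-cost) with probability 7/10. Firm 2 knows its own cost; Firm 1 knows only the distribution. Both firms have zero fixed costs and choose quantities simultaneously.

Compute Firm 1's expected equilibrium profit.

Type-c best response for Firm 2: q₂(c) = (76 − c)/2 − q₁/2.
Firm 1 maximizes expected profit; its first-order condition is 76 − 2q₁ − E[q₂] − 10 = 0.
Substituting E[q₂] and solving: E[c₂] = 19, so q₁ = (76 − 2·10 + 19)/3 = 25.
E[P] = 76 − (q₁ + E[q₂]) = 35; Firm 1's expected profit = (E[P] − 10)·q₁ = (35 − 10)·25 = 625.

625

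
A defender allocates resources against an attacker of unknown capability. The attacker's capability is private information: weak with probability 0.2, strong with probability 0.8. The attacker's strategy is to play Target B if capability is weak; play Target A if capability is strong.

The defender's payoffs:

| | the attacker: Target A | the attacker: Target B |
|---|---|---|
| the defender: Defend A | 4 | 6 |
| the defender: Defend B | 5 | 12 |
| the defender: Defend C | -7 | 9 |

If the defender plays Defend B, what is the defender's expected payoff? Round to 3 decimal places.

E[Defend B] = 0.2·12 + 0.8·5 = 2.4 + 4 = 6.4

6.400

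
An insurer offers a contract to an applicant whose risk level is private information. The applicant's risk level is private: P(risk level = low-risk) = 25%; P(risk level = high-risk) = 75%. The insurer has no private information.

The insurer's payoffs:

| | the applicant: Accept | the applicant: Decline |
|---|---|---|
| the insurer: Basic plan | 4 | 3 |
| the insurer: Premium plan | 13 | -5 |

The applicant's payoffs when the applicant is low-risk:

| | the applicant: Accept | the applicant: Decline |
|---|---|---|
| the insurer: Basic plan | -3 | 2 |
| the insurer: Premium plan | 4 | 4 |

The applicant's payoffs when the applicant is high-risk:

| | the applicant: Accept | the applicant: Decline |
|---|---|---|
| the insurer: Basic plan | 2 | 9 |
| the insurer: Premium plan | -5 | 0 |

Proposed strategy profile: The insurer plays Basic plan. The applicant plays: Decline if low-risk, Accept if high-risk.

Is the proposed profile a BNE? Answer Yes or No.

No

A profile is a BNE iff every type of every player is best-responding given beliefs about the other side.
The insurer plays Basic plan: E[Basic plan] = 0.25·(3) + 0.75·(4) = 3.75; E[Premium plan] = 8.5. Not best-responding. ✗
The applicant (risk level low-risk), facing Basic plan: Accept gives -3, Decline gives 2. Proposed Decline is best. ✓
The applicant (risk level high-risk), facing Basic plan: Accept gives 2, Decline gives 9. Proposed Accept is not best — profitable deviation exists. ✗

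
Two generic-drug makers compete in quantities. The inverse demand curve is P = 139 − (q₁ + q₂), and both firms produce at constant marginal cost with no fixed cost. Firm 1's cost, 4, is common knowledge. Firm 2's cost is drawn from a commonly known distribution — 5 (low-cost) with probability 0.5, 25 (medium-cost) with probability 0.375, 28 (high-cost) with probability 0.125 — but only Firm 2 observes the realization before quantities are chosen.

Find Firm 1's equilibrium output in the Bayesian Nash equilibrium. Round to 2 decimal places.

Firm 2 with cost c maximizes (139 − (q₁+q₂) − c)·q₂, giving q₂(c) = (139 − c − q₁)/2.
E[c₂] = 0.5·5 + 0.375·25 + 0.125·28 = 15.375
Firm 1's FOC against E[q₂] yields q₁ = (139 − 2·4 + E[c₂])/3 = (139 − 8 + 15.375)/3 = 48.7917.

48.79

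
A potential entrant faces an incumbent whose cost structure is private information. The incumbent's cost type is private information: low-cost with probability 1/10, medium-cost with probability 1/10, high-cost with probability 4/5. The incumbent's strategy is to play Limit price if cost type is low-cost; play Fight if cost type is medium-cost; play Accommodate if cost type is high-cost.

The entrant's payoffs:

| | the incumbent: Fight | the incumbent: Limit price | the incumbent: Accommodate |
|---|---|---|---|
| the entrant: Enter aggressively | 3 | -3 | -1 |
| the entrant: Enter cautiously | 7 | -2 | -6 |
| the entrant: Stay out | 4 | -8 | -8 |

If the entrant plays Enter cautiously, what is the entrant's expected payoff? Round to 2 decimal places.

Take the expectation over the incumbent's cost type, weighting each type's action by its prior probability.
E[Enter cautiously] = 1/10·(-2) + 1/10·7 + 4/5·(-6) = (-1/5) + 7/10 + (-24/5) = -43/10

-4.30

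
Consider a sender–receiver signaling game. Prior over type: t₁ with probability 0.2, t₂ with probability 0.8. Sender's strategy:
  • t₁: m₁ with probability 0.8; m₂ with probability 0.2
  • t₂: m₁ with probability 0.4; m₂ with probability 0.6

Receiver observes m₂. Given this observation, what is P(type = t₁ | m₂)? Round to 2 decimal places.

0.08

P(m₂) = 0.2·0.2 + 0.8·0.6 = 0.52
P(t₁ | m₂) = (0.2·0.2) / 0.52 = 0.04 / 0.52 = 0.0769231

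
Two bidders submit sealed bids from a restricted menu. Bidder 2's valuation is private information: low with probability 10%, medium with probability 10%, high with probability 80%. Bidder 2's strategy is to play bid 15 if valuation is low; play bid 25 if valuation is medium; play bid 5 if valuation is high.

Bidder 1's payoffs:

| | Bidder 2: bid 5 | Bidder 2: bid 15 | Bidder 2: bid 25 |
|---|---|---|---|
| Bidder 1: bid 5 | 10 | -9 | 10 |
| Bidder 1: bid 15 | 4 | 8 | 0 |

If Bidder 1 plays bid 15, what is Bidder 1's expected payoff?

4

E[bid 15] = 0.1·8 + 0.1·0 + 0.8·4 = 0.8 + 0 + 3.2 = 4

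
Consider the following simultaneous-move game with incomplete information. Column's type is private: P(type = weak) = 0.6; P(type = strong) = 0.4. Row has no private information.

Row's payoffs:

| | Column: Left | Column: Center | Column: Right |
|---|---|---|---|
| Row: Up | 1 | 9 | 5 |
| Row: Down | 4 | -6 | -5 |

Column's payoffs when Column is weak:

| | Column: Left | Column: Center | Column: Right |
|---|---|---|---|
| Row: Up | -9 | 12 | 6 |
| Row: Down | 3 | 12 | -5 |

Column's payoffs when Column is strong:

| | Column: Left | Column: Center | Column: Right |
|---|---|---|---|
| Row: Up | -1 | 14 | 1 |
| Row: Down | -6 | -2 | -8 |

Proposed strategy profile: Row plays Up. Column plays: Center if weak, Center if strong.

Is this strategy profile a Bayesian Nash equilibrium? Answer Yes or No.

Row plays Up: E[Up] = 0.6·(9) + 0.4·(9) = 9; E[Down] = -6. Best-responding. ✓
Column (type weak), facing Up: Left gives -9, Center gives 12, Right gives 6. Proposed Center is best. ✓
Column (type strong), facing Up: Left gives -1, Center gives 14, Right gives 1. Proposed Center is best. ✓

Yes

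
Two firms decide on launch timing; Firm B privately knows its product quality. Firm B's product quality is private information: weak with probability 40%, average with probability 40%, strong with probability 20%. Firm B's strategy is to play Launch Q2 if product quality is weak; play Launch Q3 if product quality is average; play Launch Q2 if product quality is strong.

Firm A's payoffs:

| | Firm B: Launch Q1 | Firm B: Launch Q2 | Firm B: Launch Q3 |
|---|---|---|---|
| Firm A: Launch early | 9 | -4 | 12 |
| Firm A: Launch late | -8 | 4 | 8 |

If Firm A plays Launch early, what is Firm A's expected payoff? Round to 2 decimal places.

Take the expectation over Firm B's product quality, weighting each type's action by its prior probability.
E[Launch early] = 0.4·(-4) + 0.4·12 + 0.2·(-4) = (-1.6) + 4.8 + (-0.8) = 2.4

2.40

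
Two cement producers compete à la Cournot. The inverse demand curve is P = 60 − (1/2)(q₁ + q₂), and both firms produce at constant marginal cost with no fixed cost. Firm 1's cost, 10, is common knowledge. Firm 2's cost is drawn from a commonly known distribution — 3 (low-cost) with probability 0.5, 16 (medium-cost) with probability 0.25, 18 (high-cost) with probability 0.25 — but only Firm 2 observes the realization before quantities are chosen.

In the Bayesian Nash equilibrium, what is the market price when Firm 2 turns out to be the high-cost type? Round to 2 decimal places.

30.67

Type-c best response for Firm 2: q₂(c) = (60 − c) − q₁/2.
Firm 1 maximizes expected profit; its first-order condition is 60 − q₁ − (1/2)E[q₂] − 10 = 0.
Substituting E[q₂] and solving: E[c₂] = 10, so q₁ = (60 − 2·10 + 10)/(3/2) = 33.3333.
q₂(high-cost) = 25.3333, so P = 60 − (1/2)·(33.3333 + 25.3333) = 30.6667.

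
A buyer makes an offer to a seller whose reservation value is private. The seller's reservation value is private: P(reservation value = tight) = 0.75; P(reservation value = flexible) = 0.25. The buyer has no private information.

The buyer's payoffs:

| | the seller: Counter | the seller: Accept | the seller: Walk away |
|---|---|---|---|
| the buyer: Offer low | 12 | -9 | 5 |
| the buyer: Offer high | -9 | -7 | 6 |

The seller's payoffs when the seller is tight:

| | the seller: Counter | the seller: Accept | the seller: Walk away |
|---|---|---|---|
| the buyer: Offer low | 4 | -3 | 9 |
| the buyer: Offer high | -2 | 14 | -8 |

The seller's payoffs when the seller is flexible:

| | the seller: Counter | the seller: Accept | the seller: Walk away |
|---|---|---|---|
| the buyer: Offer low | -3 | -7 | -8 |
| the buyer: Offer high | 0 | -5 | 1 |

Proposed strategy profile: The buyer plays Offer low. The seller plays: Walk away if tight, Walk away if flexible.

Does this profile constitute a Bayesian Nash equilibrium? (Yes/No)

No

A profile is a BNE iff every type of every player is best-responding given beliefs about the other side.
The buyer plays Offer low: E[Offer low] = 0.75·(5) + 0.25·(5) = 5; E[Offer high] = 6. Not best-responding. ✗
The seller (reservation value tight), facing Offer low: Counter gives 4, Accept gives -3, Walk away gives 9. Proposed Walk away is best. ✓
The seller (reservation value flexible), facing Offer low: Counter gives -3, Accept gives -7, Walk away gives -8. Proposed Walk away is not best — profitable deviation exists. ✗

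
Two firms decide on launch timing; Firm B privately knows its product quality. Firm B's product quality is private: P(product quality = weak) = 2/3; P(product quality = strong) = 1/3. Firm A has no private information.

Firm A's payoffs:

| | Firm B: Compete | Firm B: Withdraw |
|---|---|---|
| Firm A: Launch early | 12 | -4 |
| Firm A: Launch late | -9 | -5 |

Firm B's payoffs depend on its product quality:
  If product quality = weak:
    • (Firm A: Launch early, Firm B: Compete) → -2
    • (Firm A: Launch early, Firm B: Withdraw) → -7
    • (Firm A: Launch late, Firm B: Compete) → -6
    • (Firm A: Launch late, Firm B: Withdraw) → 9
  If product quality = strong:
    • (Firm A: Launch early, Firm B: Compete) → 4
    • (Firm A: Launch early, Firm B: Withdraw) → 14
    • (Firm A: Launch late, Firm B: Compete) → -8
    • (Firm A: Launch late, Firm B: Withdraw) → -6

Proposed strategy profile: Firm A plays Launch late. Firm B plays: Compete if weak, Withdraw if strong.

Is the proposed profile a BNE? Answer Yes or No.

No

A profile is a BNE iff every type of every player is best-responding given beliefs about the other side.
Firm A plays Launch late: E[Launch late] = 2/3·(-9) + 1/3·(-5) = -23/3; E[Launch early] = 20/3. Not best-responding. ✗
Firm B (product quality weak), facing Launch late: Compete gives -6, Withdraw gives 9. Proposed Compete is not best — profitable deviation exists. ✗
Firm B (product quality strong), facing Launch late: Compete gives -8, Withdraw gives -6. Proposed Withdraw is best. ✓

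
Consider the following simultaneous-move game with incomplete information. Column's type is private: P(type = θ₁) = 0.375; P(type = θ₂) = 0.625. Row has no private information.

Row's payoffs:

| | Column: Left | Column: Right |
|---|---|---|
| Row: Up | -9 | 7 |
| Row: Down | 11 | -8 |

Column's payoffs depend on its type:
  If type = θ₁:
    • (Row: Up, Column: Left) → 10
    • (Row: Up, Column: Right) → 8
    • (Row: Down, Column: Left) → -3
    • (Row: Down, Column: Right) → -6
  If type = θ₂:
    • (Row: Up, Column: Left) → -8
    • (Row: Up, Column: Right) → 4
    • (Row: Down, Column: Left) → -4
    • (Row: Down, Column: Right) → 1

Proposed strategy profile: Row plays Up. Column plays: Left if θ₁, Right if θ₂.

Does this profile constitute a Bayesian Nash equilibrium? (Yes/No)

Yes

Row plays Up: E[Up] = 0.375·(-9) + 0.625·(7) = 1; E[Down] = -0.875. Best-responding. ✓
Column (type θ₁), facing Up: Left gives 10, Right gives 8. Proposed Left is best. ✓
Column (type θ₂), facing Up: Left gives -8, Right gives 4. Proposed Right is best. ✓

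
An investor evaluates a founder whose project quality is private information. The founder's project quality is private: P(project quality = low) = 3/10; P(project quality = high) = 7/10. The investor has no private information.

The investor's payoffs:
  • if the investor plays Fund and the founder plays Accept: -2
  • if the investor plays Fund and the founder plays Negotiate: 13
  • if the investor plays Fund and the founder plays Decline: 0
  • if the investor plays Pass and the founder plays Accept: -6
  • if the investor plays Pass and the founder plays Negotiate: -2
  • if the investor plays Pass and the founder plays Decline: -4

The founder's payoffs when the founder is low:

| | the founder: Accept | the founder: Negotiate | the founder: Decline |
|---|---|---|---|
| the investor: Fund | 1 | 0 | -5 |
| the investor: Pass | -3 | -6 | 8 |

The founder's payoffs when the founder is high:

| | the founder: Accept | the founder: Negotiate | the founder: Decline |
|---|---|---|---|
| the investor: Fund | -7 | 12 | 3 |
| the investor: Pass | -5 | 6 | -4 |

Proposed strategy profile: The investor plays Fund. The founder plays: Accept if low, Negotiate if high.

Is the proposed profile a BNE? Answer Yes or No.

A profile is a BNE iff every type of every player is best-responding given beliefs about the other side.
The investor plays Fund: E[Fund] = 3/10·(-2) + 7/10·(13) = 17/2; E[Pass] = -16/5. Best-responding. ✓
The founder (project quality low), facing Fund: Accept gives 1, Negotiate gives 0, Decline gives -5. Proposed Accept is best. ✓
The founder (project quality high), facing Fund: Accept gives -7, Negotiate gives 12, Decline gives 3. Proposed Negotiate is best. ✓

Yes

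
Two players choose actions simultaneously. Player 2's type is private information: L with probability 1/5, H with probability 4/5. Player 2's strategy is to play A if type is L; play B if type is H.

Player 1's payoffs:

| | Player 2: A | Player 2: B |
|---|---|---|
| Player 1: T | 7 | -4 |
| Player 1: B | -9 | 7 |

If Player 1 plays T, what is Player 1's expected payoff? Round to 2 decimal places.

Take the expectation over Player 2's type, weighting each type's action by its prior probability.
E[T] = 1/5·7 + 4/5·(-4) = 7/5 + (-16/5) = -9/5

-1.80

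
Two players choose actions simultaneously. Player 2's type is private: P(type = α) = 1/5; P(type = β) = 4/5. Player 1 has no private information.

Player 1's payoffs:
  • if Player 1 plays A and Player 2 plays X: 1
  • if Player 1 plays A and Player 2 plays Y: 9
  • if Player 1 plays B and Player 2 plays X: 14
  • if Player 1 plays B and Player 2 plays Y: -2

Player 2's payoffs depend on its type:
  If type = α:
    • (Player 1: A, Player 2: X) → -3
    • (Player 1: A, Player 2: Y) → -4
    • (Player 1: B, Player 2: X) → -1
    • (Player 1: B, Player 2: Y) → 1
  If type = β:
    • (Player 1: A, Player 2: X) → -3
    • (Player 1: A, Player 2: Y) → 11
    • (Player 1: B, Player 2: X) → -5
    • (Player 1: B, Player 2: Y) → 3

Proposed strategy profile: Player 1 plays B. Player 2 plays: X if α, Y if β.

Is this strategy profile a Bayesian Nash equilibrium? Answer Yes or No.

A profile is a BNE iff every type of every player is best-responding given beliefs about the other side.
Player 1 plays B: E[B] = 1/5·(14) + 4/5·(-2) = 6/5; E[A] = 37/5. Not best-responding. ✗
Player 2 (type α), facing B: X gives -1, Y gives 1. Proposed X is not best — profitable deviation exists. ✗
Player 2 (type β), facing B: X gives -5, Y gives 3. Proposed Y is best. ✓

No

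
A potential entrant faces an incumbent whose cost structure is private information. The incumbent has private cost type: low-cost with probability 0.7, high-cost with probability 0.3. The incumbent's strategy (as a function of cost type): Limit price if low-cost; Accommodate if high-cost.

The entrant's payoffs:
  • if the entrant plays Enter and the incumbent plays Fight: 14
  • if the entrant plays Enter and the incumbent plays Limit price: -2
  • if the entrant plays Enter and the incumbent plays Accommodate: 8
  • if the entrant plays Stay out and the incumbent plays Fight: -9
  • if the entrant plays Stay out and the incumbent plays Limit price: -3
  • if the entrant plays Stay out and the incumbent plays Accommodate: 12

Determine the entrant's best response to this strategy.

Stay out

E[Enter] = 0.7·(-2) + 0.3·(8) = 1
E[Stay out] = 0.7·(-3) + 0.3·(12) = 1.5
Best response: Stay out (1.5 is the largest).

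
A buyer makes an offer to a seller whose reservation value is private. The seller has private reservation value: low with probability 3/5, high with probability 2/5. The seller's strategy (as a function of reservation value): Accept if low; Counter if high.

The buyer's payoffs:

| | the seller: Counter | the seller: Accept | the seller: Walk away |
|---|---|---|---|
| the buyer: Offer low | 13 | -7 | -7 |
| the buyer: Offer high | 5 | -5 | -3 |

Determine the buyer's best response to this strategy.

E[Offer low] = 3/5·(-7) + 2/5·(13) = 1
E[Offer high] = 3/5·(-5) + 2/5·(5) = -1
Best response: Offer low (1 is the largest).

Offer low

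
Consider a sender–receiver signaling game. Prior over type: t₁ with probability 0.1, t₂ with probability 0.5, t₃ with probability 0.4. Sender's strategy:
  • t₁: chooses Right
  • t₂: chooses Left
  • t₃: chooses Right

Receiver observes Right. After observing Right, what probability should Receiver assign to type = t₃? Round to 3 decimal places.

P(Right) = 0.1·1 + 0.5·0 + 0.4·1 = 0.5
P(t₃ | Right) = (0.4·1) / 0.5 = 0.4 / 0.5 = 0.8

0.800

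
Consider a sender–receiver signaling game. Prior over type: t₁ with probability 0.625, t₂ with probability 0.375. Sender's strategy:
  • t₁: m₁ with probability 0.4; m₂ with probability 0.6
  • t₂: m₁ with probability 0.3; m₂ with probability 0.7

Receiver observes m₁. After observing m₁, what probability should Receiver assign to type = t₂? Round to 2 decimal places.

Apply Bayes' rule using the sender's strategy as the likelihood.
P(m₁) = 0.625·0.4 + 0.375·0.3 = 0.3625
P(t₂ | m₁) = (0.375·0.3) / 0.3625 = 0.1125 / 0.3625 = 0.310345

0.31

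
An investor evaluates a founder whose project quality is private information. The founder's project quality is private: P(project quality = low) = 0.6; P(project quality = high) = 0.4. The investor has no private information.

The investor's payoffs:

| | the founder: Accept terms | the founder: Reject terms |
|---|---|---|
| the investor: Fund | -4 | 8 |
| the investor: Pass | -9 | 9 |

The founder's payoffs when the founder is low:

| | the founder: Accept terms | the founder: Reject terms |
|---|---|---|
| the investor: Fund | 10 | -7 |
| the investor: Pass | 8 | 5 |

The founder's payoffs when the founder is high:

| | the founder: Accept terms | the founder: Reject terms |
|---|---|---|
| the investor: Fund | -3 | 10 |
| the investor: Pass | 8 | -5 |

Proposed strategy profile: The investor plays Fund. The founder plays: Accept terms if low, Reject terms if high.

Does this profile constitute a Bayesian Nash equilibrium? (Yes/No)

The investor plays Fund: E[Fund] = 0.6·(-4) + 0.4·(8) = 0.8; E[Pass] = -1.8. Best-responding. ✓
The founder (project quality low), facing Fund: Accept terms gives 10, Reject terms gives -7. Proposed Accept terms is best. ✓
The founder (project quality high), facing Fund: Accept terms gives -3, Reject terms gives 10. Proposed Reject terms is best. ✓

Yes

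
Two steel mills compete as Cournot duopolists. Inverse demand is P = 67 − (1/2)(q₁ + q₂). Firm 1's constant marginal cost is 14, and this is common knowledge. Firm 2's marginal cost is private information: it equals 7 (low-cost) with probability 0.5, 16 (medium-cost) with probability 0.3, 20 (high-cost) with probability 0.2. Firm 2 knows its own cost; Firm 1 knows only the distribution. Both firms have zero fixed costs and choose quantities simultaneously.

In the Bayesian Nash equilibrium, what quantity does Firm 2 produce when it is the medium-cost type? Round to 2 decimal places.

33.90

Type-c best response for Firm 2: q₂(c) = (67 − c) − q₁/2.
Firm 1 maximizes expected profit; its first-order condition is 67 − q₁ − (1/2)E[q₂] − 14 = 0.
Substituting E[q₂] and solving: E[c₂] = 12.3, so q₁ = (67 − 2·14 + 12.3)/(3/2) = 34.2.
q₂(medium-cost) = (67 − 16 − (1/2)·34.2) = 33.9.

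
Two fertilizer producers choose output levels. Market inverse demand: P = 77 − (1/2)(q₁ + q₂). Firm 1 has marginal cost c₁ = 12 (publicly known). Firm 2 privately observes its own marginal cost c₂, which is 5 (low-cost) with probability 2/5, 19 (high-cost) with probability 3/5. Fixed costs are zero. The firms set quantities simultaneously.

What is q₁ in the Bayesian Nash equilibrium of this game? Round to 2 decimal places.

44.27

Firm 2 with cost c maximizes (77 − (1/2)(q₁+q₂) − c)·q₂, giving q₂(c) = (77 − c − (1/2)q₁).
E[c₂] = 2/5·5 + 3/5·19 = 13.4
Firm 1's FOC against E[q₂] yields q₁ = (77 − 2·12 + E[c₂])/(3/2) = (77 − 24 + 13.4)/(3/2) = 44.2667.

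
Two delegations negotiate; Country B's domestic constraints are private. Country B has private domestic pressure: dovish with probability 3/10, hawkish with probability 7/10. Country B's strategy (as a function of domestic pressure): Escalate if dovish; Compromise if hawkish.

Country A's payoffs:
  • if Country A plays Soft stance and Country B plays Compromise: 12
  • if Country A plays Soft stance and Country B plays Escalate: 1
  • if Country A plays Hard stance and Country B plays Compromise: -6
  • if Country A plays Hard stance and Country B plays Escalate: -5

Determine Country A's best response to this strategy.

Compute Country A's expected payoff for each action, taking the expectation over Country B's type.
E[Soft stance] = 3/10·(1) + 7/10·(12) = 87/10
E[Hard stance] = 3/10·(-5) + 7/10·(-6) = -57/10
Best response: Soft stance (87/10 is the largest).

Soft stance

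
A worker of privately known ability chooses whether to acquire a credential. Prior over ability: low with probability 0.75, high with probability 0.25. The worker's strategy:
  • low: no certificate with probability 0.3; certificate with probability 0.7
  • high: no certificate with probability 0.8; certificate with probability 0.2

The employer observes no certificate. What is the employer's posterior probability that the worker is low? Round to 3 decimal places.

P(no certificate) = 0.75·0.3 + 0.25·0.8 = 0.425
P(low | no certificate) = (0.75·0.3) / 0.425 = 0.225 / 0.425 = 0.529412

0.529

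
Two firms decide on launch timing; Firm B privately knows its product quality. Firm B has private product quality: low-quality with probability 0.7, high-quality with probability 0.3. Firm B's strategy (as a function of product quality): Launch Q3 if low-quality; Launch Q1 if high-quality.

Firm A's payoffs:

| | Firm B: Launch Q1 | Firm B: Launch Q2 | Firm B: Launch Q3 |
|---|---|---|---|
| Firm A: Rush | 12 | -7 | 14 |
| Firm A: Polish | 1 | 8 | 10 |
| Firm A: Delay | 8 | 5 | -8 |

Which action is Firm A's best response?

Rush

E[Rush] = 0.7·(14) + 0.3·(12) = 13.4
E[Polish] = 0.7·(10) + 0.3·(1) = 7.3
E[Delay] = 0.7·(-8) + 0.3·(8) = -3.2
Best response: Rush (13.4 is the largest).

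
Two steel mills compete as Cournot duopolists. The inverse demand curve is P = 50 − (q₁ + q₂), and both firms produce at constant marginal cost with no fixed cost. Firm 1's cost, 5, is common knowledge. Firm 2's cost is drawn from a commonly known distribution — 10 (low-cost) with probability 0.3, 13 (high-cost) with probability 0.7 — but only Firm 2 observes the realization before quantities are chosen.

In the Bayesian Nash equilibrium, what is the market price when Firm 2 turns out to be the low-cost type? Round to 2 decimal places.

Type-c best response for Firm 2: q₂(c) = (50 − c)/2 − q₁/2.
Firm 1 maximizes expected profit; its first-order condition is 50 − 2q₁ − E[q₂] − 5 = 0.
Substituting E[q₂] and solving: E[c₂] = 12.1, so q₁ = (50 − 2·5 + 12.1)/3 = 17.3667.
q₂(low-cost) = 11.3167, so P = 50 − (17.3667 + 11.3167) = 21.3167.

21.32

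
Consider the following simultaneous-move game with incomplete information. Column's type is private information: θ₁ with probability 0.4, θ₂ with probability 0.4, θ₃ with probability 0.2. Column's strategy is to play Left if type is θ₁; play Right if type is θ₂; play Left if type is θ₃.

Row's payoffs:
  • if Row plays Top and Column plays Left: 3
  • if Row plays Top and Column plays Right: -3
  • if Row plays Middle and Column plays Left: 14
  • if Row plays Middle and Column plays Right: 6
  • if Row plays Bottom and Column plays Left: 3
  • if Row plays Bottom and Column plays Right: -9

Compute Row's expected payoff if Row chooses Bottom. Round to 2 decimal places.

-1.80

E[Bottom] = 0.4·3 + 0.4·(-9) + 0.2·3 = 1.2 + (-3.6) + 0.6 = -1.8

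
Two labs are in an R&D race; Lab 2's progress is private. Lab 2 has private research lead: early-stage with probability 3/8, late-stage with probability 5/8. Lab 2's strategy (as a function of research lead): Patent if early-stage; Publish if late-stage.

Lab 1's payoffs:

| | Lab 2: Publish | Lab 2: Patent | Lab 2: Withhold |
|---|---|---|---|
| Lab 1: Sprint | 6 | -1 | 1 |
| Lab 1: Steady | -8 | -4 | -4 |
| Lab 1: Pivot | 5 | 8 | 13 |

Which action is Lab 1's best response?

Pivot

Compute Lab 1's expected payoff for each action, taking the expectation over Lab 2's type.
E[Sprint] = 3/8·(-1) + 5/8·(6) = 27/8
E[Steady] = 3/8·(-4) + 5/8·(-8) = -13/2
E[Pivot] = 3/8·(8) + 5/8·(5) = 49/8
Best response: Pivot (49/8 is the largest).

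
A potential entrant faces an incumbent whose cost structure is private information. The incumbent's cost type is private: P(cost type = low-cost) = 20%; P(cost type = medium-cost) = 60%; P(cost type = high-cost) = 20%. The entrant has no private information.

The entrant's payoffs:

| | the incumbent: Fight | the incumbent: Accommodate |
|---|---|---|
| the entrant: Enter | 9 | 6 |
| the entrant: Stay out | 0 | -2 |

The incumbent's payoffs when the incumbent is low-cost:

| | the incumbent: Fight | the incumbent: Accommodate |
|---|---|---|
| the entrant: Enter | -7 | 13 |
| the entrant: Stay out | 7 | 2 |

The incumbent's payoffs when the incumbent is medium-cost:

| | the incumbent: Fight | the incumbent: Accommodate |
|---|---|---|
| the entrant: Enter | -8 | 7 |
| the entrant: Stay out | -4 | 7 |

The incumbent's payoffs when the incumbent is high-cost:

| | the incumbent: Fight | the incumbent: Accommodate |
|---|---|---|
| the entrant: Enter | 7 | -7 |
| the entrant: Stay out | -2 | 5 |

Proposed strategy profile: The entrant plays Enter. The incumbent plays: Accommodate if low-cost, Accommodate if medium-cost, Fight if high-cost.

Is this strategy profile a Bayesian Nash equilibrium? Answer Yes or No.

Yes

The entrant plays Enter: E[Enter] = 0.2·(6) + 0.6·(6) + 0.2·(9) = 6.6; E[Stay out] = -1.6. Best-responding. ✓
The incumbent (cost type low-cost), facing Enter: Fight gives -7, Accommodate gives 13. Proposed Accommodate is best. ✓
The incumbent (cost type medium-cost), facing Enter: Fight gives -8, Accommodate gives 7. Proposed Accommodate is best. ✓
The incumbent (cost type high-cost), facing Enter: Fight gives 7, Accommodate gives -7. Proposed Fight is best. ✓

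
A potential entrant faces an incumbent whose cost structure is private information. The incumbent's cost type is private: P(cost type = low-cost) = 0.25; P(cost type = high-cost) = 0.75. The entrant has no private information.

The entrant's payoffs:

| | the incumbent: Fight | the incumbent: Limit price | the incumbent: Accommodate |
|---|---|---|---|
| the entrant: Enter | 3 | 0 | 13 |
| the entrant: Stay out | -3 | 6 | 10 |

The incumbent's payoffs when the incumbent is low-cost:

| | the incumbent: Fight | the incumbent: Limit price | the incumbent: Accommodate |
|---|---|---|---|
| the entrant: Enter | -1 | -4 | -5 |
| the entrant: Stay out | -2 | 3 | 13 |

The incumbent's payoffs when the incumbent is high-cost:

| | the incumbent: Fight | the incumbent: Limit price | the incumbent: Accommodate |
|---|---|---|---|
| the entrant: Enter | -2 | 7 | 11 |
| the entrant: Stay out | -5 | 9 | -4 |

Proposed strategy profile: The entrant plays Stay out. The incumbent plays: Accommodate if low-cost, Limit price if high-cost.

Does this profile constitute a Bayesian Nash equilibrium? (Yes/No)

A profile is a BNE iff every type of every player is best-responding given beliefs about the other side.
The entrant plays Stay out: E[Stay out] = 0.25·(10) + 0.75·(6) = 7; E[Enter] = 3.25. Best-responding. ✓
The incumbent (cost type low-cost), facing Stay out: Fight gives -2, Limit price gives 3, Accommodate gives 13. Proposed Accommodate is best. ✓
The incumbent (cost type high-cost), facing Stay out: Fight gives -5, Limit price gives 9, Accommodate gives -4. Proposed Limit price is best. ✓

Yes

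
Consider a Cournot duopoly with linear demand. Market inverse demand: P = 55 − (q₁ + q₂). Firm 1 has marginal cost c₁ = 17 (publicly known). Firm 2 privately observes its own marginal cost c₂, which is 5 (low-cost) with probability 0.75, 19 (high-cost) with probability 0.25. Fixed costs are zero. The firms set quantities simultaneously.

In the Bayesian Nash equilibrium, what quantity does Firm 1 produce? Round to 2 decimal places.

9.83

Type-c best response for Firm 2: q₂(c) = (55 − c)/2 − q₁/2.
Firm 1 maximizes expected profit; its first-order condition is 55 − 2q₁ − E[q₂] − 17 = 0.
Substituting E[q₂] and solving: E[c₂] = 8.5, so q₁ = (55 − 2·17 + 8.5)/3 = 9.83333.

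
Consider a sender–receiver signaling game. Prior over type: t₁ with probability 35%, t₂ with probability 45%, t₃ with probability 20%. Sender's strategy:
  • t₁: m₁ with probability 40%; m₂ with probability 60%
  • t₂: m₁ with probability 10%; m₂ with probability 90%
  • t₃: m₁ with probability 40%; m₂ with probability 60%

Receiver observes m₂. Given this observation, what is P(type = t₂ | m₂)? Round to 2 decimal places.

P(m₂) = 0.35·0.6 + 0.45·0.9 + 0.2·0.6 = 0.735
P(t₂ | m₂) = (0.45·0.9) / 0.735 = 0.405 / 0.735 = 0.55102

0.55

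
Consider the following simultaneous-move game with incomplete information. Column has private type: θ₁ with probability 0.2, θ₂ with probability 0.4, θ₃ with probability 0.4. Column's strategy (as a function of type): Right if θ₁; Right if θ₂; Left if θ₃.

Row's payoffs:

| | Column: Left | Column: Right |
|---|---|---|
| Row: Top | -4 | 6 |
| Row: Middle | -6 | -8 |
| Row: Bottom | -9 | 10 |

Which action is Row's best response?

E[Top] = 0.2·(6) + 0.4·(6) + 0.4·(-4) = 2
E[Middle] = 0.2·(-8) + 0.4·(-8) + 0.4·(-6) = -7.2
E[Bottom] = 0.2·(10) + 0.4·(10) + 0.4·(-9) = 2.4
Best response: Bottom (2.4 is the largest).

Bottom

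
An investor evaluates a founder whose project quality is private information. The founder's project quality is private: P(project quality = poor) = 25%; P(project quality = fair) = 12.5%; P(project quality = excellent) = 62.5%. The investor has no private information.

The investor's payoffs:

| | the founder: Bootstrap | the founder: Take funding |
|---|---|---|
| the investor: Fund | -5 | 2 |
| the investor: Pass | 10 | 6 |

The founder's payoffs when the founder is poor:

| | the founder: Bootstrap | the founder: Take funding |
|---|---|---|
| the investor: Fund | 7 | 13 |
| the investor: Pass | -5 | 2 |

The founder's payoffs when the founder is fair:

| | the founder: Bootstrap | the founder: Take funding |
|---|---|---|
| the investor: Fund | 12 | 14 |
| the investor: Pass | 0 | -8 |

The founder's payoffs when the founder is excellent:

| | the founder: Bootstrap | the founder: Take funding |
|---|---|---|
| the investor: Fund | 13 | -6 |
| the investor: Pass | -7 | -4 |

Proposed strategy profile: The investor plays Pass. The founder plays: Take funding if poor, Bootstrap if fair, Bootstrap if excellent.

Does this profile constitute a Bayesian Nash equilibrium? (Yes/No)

A profile is a BNE iff every type of every player is best-responding given beliefs about the other side.
The investor plays Pass: E[Pass] = 0.25·(6) + 0.125·(10) + 0.625·(10) = 9; E[Fund] = -3.25. Best-responding. ✓
The founder (project quality poor), facing Pass: Bootstrap gives -5, Take funding gives 2. Proposed Take funding is best. ✓
The founder (project quality fair), facing Pass: Bootstrap gives 0, Take funding gives -8. Proposed Bootstrap is best. ✓
The founder (project quality excellent), facing Pass: Bootstrap gives -7, Take funding gives -4. Proposed Bootstrap is not best — profitable deviation exists. ✗

No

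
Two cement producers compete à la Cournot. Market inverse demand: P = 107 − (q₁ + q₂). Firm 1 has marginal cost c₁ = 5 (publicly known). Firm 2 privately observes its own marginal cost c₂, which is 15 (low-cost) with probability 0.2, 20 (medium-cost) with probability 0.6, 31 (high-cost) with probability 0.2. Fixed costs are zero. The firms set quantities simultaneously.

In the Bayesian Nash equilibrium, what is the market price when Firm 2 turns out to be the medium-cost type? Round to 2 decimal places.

Each type of Firm 2 best-responds to q₁; Firm 1 best-responds to the expected q₂ over Firm 2's types.
Firm 2 with cost c maximizes (107 − (q₁+q₂) − c)·q₂, giving q₂(c) = (107 − c − q₁)/2.
E[c₂] = 0.2·15 + 0.6·20 + 0.2·31 = 21.2
Firm 1's FOC against E[q₂] yields q₁ = (107 − 2·5 + E[c₂])/3 = (107 − 10 + 21.2)/3 = 39.4.
q₂(medium-cost) = 23.8, so P = 107 − (39.4 + 23.8) = 43.8.

43.80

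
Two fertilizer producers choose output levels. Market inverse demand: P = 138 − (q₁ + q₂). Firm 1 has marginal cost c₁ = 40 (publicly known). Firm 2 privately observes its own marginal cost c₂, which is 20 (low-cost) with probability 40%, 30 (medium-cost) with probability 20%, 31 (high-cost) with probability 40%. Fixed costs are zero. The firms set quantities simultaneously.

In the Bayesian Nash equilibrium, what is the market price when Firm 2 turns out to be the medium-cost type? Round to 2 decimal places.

Firm 2 with cost c maximizes (138 − (q₁+q₂) − c)·q₂, giving q₂(c) = (138 − c − q₁)/2.
E[c₂] = 0.4·20 + 0.2·30 + 0.4·31 = 26.4
Firm 1's FOC against E[q₂] yields q₁ = (138 − 2·40 + E[c₂])/3 = (138 − 80 + 26.4)/3 = 28.1333.
q₂(medium-cost) = 39.9333, so P = 138 − (28.1333 + 39.9333) = 69.9333.

69.93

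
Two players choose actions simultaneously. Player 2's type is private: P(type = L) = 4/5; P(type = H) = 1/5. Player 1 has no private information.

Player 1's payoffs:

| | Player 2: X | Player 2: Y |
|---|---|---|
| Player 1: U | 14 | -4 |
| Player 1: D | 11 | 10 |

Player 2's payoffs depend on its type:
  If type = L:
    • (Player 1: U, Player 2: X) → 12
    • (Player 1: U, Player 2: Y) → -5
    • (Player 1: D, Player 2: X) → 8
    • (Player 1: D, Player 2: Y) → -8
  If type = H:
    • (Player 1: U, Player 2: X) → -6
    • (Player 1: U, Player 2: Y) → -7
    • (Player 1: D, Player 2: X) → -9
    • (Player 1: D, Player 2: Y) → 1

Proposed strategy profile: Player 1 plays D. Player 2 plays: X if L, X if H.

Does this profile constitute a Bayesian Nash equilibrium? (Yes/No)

No

Player 1 plays D: E[D] = 4/5·(11) + 1/5·(11) = 11; E[U] = 14. Not best-responding. ✗
Player 2 (type L), facing D: X gives 8, Y gives -8. Proposed X is best. ✓
Player 2 (type H), facing D: X gives -9, Y gives 1. Proposed X is not best — profitable deviation exists. ✗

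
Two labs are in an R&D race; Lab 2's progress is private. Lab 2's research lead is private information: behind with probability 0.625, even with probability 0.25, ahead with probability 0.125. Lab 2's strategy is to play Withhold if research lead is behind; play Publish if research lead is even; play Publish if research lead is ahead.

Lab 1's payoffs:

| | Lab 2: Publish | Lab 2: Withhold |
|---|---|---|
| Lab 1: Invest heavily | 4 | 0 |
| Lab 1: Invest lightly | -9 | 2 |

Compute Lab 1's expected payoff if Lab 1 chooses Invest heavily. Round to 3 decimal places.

Take the expectation over Lab 2's research lead, weighting each type's action by its prior probability.
E[Invest heavily] = 0.625·0 + 0.25·4 + 0.125·4 = 0 + 1 + 0.5 = 1.5

1.500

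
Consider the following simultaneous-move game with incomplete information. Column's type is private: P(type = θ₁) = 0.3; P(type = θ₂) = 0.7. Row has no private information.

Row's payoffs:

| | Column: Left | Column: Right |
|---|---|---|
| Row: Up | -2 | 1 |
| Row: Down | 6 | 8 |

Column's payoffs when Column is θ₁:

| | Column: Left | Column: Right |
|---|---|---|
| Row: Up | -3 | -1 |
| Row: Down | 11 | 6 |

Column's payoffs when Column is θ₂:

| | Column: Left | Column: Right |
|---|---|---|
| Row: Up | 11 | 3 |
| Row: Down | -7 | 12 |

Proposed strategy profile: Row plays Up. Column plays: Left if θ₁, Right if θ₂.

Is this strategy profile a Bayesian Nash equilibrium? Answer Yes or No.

Row plays Up: E[Up] = 0.3·(-2) + 0.7·(1) = 0.1; E[Down] = 7.4. Not best-responding. ✗
Column (type θ₁), facing Up: Left gives -3, Right gives -1. Proposed Left is not best — profitable deviation exists. ✗
Column (type θ₂), facing Up: Left gives 11, Right gives 3. Proposed Right is not best — profitable deviation exists. ✗

No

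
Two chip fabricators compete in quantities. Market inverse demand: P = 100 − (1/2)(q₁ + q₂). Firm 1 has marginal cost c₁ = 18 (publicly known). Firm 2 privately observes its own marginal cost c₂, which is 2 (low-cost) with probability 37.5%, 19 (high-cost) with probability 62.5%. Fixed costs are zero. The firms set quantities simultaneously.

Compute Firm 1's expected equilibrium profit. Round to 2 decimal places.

Type-c best response for Firm 2: q₂(c) = (100 − c) − q₁/2.
Firm 1 maximizes expected profit; its first-order condition is 100 − q₁ − (1/2)E[q₂] − 18 = 0.
Substituting E[q₂] and solving: E[c₂] = 12.625, so q₁ = (100 − 2·18 + 12.625)/(3/2) = 51.0833.
E[P] = 100 − (1/2)·(q₁ + E[q₂]) = 43.5417; Firm 1's expected profit = (E[P] − 18)·q₁ = (43.5417 − 18)·51.0833 = 1304.75.

1304.75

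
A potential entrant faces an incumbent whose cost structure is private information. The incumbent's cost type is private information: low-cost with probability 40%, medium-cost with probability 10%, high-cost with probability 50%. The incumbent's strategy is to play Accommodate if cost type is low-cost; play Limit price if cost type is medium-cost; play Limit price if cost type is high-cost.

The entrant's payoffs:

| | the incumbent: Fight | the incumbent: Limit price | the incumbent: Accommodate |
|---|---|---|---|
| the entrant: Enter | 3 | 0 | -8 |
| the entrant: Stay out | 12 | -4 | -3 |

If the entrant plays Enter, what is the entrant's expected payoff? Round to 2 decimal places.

Take the expectation over the incumbent's cost type, weighting each type's action by its prior probability.
E[Enter] = 0.4·(-8) + 0.1·0 + 0.5·0 = (-3.2) + 0 + 0 = -3.2

-3.20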